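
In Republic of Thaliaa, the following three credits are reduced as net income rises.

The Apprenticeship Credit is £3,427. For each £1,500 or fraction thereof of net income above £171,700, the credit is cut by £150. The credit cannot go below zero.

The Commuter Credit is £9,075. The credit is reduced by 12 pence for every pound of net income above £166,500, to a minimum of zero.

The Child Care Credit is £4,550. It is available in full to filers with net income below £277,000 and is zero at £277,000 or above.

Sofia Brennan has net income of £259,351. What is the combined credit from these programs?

Apprenticeship Credit: income exceeds £171,700 by £87,651 → 59 increments × £150 = £8,850 ≥ base, so the credit is £0.
Commuter Credit: 12% of the £92,851 excess over £166,500 is £11,142.12 ≥ base, so the credit is £0.
Child Care Credit: £259,351 is below the £277,000 cutoff, so the full £4,550 applies.
Total: £0 + £0 + £4,550 = £4,550.

£4,550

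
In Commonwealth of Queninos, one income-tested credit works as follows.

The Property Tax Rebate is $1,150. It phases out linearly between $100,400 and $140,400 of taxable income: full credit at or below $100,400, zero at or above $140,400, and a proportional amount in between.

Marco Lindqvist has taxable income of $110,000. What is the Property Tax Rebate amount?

$874

Property Tax Rebate: $110,000 is $9,600 into a $40,000 phase-out range, leaving 30,400/40,000 of the credit: $1,150 × 30,400/40,000 = $874.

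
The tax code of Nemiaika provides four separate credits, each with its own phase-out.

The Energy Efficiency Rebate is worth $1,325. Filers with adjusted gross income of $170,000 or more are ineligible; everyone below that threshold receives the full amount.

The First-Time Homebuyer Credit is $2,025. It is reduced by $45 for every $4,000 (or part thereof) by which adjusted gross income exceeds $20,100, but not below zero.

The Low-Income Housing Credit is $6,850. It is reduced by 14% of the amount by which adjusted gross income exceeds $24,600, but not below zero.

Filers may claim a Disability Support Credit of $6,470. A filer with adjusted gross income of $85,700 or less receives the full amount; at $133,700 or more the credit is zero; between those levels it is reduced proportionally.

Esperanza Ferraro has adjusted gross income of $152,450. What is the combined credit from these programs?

$1,820

Energy Efficiency Rebate: $152,450 is below the $170,000 cutoff, so the full $1,325 applies.
First-Time Homebuyer Credit: income exceeds $20,100 by $132,350, which is 34 full-or-partial $4,000 increments; reduction = 34 × $45 = $1,530, leaving $495.
Low-Income Housing Credit: 14% of the $127,850 excess over $24,600 is $17,899 ≥ base, so the credit is $0.
Disability Support Credit: $152,450 is at or above $133,700, so the credit is $0.
Total: $1,325 + $495 + $0 + $0 = $1,820.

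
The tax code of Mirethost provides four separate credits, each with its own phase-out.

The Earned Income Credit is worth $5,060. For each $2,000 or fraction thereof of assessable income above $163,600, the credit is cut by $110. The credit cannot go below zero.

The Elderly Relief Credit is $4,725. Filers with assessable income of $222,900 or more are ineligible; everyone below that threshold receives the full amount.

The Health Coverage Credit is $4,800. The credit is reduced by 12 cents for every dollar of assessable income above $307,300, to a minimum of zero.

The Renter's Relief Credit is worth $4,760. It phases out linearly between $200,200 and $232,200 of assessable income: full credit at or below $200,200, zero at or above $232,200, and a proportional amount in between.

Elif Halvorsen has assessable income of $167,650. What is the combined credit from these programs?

$19,015

Earned Income Credit: income exceeds $163,600 by $4,050, which is 3 full-or-partial $2,000 increments; reduction = 3 × $110 = $330, leaving $4,730.
Elderly Relief Credit: $167,650 is below the $222,900 cutoff, so the full $4,725 applies.
Health Coverage Credit: $167,650 is at or below the $307,300 threshold, so the full $4,800 applies.
Renter's Relief Credit: $167,650 is at or below the $200,200 threshold, so the full $4,760 applies.
Total: $4,730 + $4,725 + $4,800 + $4,760 = $19,015.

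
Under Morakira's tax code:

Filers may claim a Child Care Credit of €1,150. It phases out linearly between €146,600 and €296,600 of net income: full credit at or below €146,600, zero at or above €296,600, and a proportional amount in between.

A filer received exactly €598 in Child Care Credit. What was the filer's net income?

€598 is 598/1,150 of the full €1,150, so 552/1,150 of the €150,000 range has been used: income = €146,600 + €150,000 × 552/1,150 = €218,600.

€218,600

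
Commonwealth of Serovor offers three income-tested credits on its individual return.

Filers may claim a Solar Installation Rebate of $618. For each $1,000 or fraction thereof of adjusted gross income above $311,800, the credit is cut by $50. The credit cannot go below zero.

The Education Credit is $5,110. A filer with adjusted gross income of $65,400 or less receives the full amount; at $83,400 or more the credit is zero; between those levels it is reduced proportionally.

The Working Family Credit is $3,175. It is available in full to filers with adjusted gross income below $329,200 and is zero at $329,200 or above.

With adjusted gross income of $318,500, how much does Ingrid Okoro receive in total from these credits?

$3,443

Solar Installation Rebate: income exceeds $311,800 by $6,700, which is 7 full-or-partial $1,000 increments; reduction = 7 × $50 = $350, leaving $268.
Education Credit: $318,500 is at or above $83,400, so the credit is $0.
Working Family Credit: $318,500 is below the $329,200 cutoff, so the full $3,175 applies.
Total: $268 + $0 + $3,175 = $3,443.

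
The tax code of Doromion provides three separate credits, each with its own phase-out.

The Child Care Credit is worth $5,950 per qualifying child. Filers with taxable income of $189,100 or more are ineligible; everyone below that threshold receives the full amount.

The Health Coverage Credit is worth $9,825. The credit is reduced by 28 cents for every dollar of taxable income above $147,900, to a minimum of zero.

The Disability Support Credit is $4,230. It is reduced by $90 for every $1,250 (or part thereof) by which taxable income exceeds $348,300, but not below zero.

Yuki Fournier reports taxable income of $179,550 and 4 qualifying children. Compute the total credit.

Child Care Credit: base = 4 × $5,950 = $23,800. $179,550 is below the $189,100 cutoff, so the full $23,800 applies.
Health Coverage Credit: 28% of the $31,650 excess over $147,900 is $8,862; credit = $9,825 − $8,862 = $963.
Disability Support Credit: $179,550 is at or below the $348,300 threshold, so the full $4,230 applies.
Total: $23,800 + $963 + $4,230 = $28,993.

$28,993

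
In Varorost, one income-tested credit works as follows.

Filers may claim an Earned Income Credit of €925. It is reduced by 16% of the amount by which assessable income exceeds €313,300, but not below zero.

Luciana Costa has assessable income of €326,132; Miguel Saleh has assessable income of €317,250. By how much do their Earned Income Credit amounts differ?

€293

Luciana (€326,132): Earned Income Credit: 16% of the €12,832 excess over €313,300 is €2,053.12 ≥ base, so the credit is €0.
Miguel (€317,250): Earned Income Credit: 16% of the €3,950 excess over €313,300 is €632; credit = €925 − €632 = €293.
Difference: |€0 − €293| = €293.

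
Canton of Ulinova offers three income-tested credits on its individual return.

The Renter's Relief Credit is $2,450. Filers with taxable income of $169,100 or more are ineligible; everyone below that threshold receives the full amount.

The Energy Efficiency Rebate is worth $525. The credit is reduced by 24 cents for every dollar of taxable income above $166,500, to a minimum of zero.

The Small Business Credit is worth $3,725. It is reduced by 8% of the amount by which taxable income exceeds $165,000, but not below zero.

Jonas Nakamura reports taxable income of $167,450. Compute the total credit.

Renter's Relief Credit: $167,450 is below the $169,100 cutoff, so the full $2,450 applies.
Energy Efficiency Rebate: 24% of the $950 excess over $166,500 is $228; credit = $525 − $228 = $297.
Small Business Credit: 8% of the $2,450 excess over $165,000 is $196; credit = $3,725 − $196 = $3,529.
Total: $2,450 + $297 + $3,529 = $6,276.

$6,276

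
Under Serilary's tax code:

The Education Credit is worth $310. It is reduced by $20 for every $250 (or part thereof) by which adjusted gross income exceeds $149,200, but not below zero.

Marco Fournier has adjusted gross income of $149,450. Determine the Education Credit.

$290

Education Credit: income exceeds $149,200 by $250, which is 1 full-or-partial $250 increment; reduction = 1 × $20 = $20, leaving $290.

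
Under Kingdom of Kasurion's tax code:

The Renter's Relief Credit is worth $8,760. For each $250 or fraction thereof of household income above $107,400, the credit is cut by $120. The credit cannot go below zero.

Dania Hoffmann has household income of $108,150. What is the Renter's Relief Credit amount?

Renter's Relief Credit: income exceeds $107,400 by $750, which is 3 full-or-partial $250 increments; reduction = 3 × $120 = $360, leaving $8,400.

$8,400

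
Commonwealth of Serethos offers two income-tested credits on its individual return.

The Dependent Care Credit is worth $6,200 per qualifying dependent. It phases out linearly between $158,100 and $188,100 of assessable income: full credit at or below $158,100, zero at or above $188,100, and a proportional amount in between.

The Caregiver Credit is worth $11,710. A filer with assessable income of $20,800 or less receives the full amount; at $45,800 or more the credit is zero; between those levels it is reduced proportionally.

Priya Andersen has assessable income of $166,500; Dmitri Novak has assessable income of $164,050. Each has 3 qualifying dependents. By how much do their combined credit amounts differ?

Priya ($166,500): Dependent Care Credit: base = 3 × $6,200 = $18,600. $166,500 is $8,400 into a $30,000 phase-out range, leaving 21,600/30,000 of the credit: $18,600 × 21,600/30,000 = $13,392. Caregiver Credit: $166,500 is at or above $45,800, so the credit is $0. total $13,392 + $0 = $13,392
Dmitri ($164,050): Dependent Care Credit: base = 3 × $6,200 = $18,600. $164,050 is $5,950 into a $30,000 phase-out range, leaving 24,050/30,000 of the credit: $18,600 × 24,050/30,000 = $14,911. Caregiver Credit: $164,050 is at or above $45,800, so the credit is $0. total $14,911 + $0 = $14,911
Difference: |$13,392 − $14,911| = $1,519.

$1,519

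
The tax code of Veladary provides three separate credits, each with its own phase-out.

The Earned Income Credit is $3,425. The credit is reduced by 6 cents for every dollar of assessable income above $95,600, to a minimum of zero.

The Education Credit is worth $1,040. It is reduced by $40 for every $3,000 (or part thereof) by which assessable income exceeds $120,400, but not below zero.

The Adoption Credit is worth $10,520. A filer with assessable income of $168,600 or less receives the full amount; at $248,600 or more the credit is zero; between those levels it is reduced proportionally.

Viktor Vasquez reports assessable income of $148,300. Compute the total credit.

$11,423

Earned Income Credit: 6% of the $52,700 excess over $95,600 is $3,162; credit = $3,425 − $3,162 = $263.
Education Credit: income exceeds $120,400 by $27,900, which is 10 full-or-partial $3,000 increments; reduction = 10 × $40 = $400, leaving $640.
Adoption Credit: $148,300 is at or below the $168,600 threshold, so the full $10,520 applies.
Total: $263 + $640 + $10,520 = $11,423.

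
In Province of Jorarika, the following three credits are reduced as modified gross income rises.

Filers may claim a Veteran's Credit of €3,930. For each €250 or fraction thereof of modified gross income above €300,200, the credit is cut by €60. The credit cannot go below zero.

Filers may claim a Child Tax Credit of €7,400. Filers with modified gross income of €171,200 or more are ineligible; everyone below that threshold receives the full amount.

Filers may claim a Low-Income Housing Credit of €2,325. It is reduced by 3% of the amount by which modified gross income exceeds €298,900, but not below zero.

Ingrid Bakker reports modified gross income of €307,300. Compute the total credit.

€4,263

Veteran's Credit: income exceeds €300,200 by €7,100, which is 29 full-or-partial €250 increments; reduction = 29 × €60 = €1,740, leaving €2,190.
Child Tax Credit: €307,300 meets or exceeds the €171,200 cutoff, so the credit is €0.
Low-Income Housing Credit: 3% of the €8,400 excess over €298,900 is €252; credit = €2,325 − €252 = €2,073.
Total: €2,190 + €0 + €2,073 = €4,263.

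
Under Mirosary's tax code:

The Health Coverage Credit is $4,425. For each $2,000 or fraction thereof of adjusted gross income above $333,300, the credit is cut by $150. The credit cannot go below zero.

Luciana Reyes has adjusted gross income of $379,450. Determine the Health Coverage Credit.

Health Coverage Credit: income exceeds $333,300 by $46,150, which is 24 full-or-partial $2,000 increments; reduction = 24 × $150 = $3,600, leaving $825.

$825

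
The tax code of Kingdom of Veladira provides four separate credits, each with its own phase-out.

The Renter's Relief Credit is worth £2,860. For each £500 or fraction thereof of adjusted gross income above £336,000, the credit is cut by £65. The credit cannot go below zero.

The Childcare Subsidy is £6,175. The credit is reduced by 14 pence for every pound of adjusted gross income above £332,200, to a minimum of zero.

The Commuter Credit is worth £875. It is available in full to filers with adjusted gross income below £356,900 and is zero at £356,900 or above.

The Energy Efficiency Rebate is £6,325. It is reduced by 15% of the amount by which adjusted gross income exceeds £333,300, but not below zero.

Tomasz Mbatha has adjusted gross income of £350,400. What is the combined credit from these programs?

Renter's Relief Credit: income exceeds £336,000 by £14,400, which is 29 full-or-partial £500 increments; reduction = 29 × £65 = £1,885, leaving £975.
Childcare Subsidy: 14% of the £18,200 excess over £332,200 is £2,548; credit = £6,175 − £2,548 = £3,627.
Commuter Credit: £350,400 is below the £356,900 cutoff, so the full £875 applies.
Energy Efficiency Rebate: 15% of the £17,100 excess over £333,300 is £2,565; credit = £6,325 − £2,565 = £3,760.
Total: £975 + £3,627 + £875 + £3,760 = £9,237.

£9,237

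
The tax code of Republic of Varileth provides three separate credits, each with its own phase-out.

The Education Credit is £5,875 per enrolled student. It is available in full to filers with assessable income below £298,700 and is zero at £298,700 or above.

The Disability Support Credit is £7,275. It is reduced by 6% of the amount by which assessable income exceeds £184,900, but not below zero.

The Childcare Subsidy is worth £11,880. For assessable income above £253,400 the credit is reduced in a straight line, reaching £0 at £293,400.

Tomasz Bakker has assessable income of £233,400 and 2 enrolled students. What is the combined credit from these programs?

£27,995

Education Credit: base = 2 × £5,875 = £11,750. £233,400 is below the £298,700 cutoff, so the full £11,750 applies.
Disability Support Credit: 6% of the £48,500 excess over £184,900 is £2,910; credit = £7,275 − £2,910 = £4,365.
Childcare Subsidy: £233,400 is at or below the £253,400 threshold, so the full £11,880 applies.
Total: £11,750 + £4,365 + £11,880 = £27,995.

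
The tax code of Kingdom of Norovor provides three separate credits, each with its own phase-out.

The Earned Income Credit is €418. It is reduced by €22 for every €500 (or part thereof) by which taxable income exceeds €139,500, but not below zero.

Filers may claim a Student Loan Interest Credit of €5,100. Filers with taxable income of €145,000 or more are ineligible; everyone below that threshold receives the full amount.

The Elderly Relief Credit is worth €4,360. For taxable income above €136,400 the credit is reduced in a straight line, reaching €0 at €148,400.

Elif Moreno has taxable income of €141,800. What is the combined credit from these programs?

€7,806

Earned Income Credit: income exceeds €139,500 by €2,300, which is 5 full-or-partial €500 increments; reduction = 5 × €22 = €110, leaving €308.
Student Loan Interest Credit: €141,800 is below the €145,000 cutoff, so the full €5,100 applies.
Elderly Relief Credit: €141,800 is €5,400 into a €12,000 phase-out range, leaving 6,600/12,000 of the credit: €4,360 × 6,600/12,000 = €2,398.
Total: €308 + €5,100 + €2,398 = €7,806.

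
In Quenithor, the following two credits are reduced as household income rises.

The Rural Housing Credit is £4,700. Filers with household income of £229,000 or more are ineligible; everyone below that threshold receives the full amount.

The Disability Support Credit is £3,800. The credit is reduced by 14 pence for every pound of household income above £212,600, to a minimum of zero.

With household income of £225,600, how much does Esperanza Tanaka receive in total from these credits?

Rural Housing Credit: £225,600 is below the £229,000 cutoff, so the full £4,700 applies.
Disability Support Credit: 14% of the £13,000 excess over £212,600 is £1,820; credit = £3,800 − £1,820 = £1,980.
Total: £4,700 + £1,980 = £6,680.

£6,680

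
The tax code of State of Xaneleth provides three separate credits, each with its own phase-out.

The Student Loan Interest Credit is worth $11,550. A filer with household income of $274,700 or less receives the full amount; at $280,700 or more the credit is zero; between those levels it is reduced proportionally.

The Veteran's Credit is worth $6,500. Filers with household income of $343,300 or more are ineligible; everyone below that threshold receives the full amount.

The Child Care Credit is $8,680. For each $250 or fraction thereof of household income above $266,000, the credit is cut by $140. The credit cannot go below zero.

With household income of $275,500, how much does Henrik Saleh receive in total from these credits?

$19,870

Student Loan Interest Credit: $275,500 is $800 into a $6,000 phase-out range, leaving 5,200/6,000 of the credit: $11,550 × 5,200/6,000 = $10,010.
Veteran's Credit: $275,500 is below the $343,300 cutoff, so the full $6,500 applies.
Child Care Credit: income exceeds $266,000 by $9,500, which is 38 full-or-partial $250 increments; reduction = 38 × $140 = $5,320, leaving $3,360.
Total: $10,010 + $6,500 + $3,360 = $19,870.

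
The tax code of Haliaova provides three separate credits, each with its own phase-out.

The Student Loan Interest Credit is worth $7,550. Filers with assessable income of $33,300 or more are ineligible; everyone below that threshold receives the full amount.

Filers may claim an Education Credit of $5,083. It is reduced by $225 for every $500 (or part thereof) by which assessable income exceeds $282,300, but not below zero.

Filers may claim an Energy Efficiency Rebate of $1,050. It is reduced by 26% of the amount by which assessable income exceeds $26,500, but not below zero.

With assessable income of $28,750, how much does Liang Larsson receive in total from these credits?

$13,098

Student Loan Interest Credit: $28,750 is below the $33,300 cutoff, so the full $7,550 applies.
Education Credit: $28,750 is at or below the $282,300 threshold, so the full $5,083 applies.
Energy Efficiency Rebate: 26% of the $2,250 excess over $26,500 is $585; credit = $1,050 − $585 = $465.
Total: $7,550 + $5,083 + $465 = $13,098.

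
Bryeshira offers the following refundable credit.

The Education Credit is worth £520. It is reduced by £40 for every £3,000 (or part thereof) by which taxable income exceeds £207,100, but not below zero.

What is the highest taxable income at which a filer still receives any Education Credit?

£243,100

After 12 increments the reduction is 12 × £40 = £480, leaving £40; one more increment wipes it out. Increment 12 ends at excess 12 × £3,000 = £36,000, so the highest qualifying income is £207,100 + £36,000 = £243,100.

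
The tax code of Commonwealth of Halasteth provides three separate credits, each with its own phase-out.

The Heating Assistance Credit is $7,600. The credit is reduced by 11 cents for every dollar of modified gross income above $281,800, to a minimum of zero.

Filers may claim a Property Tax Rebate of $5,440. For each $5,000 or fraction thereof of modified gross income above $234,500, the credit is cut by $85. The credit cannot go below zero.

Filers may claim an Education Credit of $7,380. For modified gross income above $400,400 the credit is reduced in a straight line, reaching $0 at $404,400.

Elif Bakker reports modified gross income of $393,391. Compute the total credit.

$10,100

Heating Assistance Credit: 11% of the $111,591 excess over $281,800 is $12,275.01 ≥ base, so the credit is $0.
Property Tax Rebate: income exceeds $234,500 by $158,891, which is 32 full-or-partial $5,000 increments; reduction = 32 × $85 = $2,720, leaving $2,720.
Education Credit: $393,391 is at or below the $400,400 threshold, so the full $7,380 applies.
Total: $0 + $2,720 + $7,380 = $10,100.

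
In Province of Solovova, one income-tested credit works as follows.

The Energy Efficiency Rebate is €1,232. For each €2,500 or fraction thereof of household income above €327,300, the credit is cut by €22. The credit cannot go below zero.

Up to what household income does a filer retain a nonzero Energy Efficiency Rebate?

€464,800

After 55 increments the reduction is 55 × €22 = €1,210, leaving €22; one more increment wipes it out. Increment 55 ends at excess 55 × €2,500 = €137,500, so the highest qualifying income is €327,300 + €137,500 = €464,800.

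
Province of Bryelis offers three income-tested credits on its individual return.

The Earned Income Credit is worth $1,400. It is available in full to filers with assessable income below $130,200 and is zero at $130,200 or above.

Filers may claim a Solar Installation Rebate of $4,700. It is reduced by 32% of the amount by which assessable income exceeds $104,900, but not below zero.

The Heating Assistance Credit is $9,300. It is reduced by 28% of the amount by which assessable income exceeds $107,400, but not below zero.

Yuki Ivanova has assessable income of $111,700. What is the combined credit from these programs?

$12,020

Earned Income Credit: $111,700 is below the $130,200 cutoff, so the full $1,400 applies.
Solar Installation Rebate: 32% of the $6,800 excess over $104,900 is $2,176; credit = $4,700 − $2,176 = $2,524.
Heating Assistance Credit: 28% of the $4,300 excess over $107,400 is $1,204; credit = $9,300 − $1,204 = $8,096.
Total: $1,400 + $2,524 + $8,096 = $12,020.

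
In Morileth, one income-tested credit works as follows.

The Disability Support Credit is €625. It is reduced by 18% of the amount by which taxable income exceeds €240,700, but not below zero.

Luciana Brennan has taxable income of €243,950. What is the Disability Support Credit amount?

Disability Support Credit: 18% of the €3,250 excess over €240,700 is €585; credit = €625 − €585 = €40.

€40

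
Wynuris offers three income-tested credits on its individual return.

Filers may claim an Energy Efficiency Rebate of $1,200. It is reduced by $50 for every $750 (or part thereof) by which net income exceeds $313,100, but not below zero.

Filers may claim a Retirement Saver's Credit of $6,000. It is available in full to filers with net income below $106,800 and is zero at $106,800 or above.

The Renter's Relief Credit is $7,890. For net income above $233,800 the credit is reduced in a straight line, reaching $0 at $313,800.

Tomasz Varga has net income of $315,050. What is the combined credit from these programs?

$1,050

Energy Efficiency Rebate: income exceeds $313,100 by $1,950, which is 3 full-or-partial $750 increments; reduction = 3 × $50 = $150, leaving $1,050.
Retirement Saver's Credit: $315,050 meets or exceeds the $106,800 cutoff, so the credit is $0.
Renter's Relief Credit: $315,050 is at or above $313,800, so the credit is $0.
Total: $1,050 + $0 + $0 = $1,050.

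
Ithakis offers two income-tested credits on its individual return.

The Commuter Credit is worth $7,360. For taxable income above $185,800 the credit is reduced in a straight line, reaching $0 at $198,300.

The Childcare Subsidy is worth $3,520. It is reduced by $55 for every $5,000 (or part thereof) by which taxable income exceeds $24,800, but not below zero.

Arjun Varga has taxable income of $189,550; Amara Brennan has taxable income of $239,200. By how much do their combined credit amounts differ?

Arjun ($189,550): Commuter Credit: $189,550 is $3,750 into a $12,500 phase-out range, leaving 8,750/12,500 of the credit: $7,360 × 8,750/12,500 = $5,152. Childcare Subsidy: income exceeds $24,800 by $164,750, which is 33 full-or-partial $5,000 increments; reduction = 33 × $55 = $1,815, leaving $1,705. total $5,152 + $1,705 = $6,857
Amara ($239,200): Commuter Credit: $239,200 is at or above $198,300, so the credit is $0. Childcare Subsidy: income exceeds $24,800 by $214,400, which is 43 full-or-partial $5,000 increments; reduction = 43 × $55 = $2,365, leaving $1,155. total $0 + $1,155 = $1,155
Difference: |$6,857 − $1,155| = $5,702.

$5,702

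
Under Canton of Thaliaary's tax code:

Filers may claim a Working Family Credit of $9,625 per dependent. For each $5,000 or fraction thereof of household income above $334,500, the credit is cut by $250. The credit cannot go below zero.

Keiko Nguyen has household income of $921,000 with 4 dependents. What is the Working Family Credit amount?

Working Family Credit: base = 4 × $9,625 = $38,500. income exceeds $334,500 by $586,500, which is 118 full-or-partial $5,000 increments; reduction = 118 × $250 = $29,500, leaving $9,000.

$9,000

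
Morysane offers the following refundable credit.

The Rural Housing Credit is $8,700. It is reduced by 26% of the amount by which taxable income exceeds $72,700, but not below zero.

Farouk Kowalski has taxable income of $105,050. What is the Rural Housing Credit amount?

$289

Rural Housing Credit: 26% of the $32,350 excess over $72,700 is $8,411; credit = $8,700 − $8,411 = $289.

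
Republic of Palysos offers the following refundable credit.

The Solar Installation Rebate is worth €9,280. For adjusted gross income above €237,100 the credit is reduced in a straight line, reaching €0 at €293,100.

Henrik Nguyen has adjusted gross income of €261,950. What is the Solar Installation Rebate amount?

€5,162

Solar Installation Rebate: €261,950 is €24,850 into a €56,000 phase-out range, leaving 31,150/56,000 of the credit: €9,280 × 31,150/56,000 = €5,162.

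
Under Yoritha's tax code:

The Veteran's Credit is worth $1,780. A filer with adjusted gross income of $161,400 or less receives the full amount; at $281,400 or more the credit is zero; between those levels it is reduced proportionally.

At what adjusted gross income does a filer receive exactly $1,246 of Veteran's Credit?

$197,400

$1,246 is 1,246/1,780 of the full $1,780, so 534/1,780 of the $120,000 range has been used: income = $161,400 + $120,000 × 534/1,780 = $197,400.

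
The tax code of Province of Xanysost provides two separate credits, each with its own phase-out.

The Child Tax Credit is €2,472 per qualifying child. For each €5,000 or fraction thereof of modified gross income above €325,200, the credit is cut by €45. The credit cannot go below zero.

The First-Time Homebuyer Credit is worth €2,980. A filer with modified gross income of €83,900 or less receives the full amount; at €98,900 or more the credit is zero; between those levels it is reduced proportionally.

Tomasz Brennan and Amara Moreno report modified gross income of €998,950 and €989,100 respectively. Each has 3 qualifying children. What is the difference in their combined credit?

€90

Tomasz (€998,950): Child Tax Credit: base = 3 × €2,472 = €7,416. income exceeds €325,200 by €673,750, which is 135 full-or-partial €5,000 increments; reduction = 135 × €45 = €6,075, leaving €1,341. First-Time Homebuyer Credit: €998,950 is at or above €98,900, so the credit is €0. total €1,341 + €0 = €1,341
Amara (€989,100): Child Tax Credit: base = 3 × €2,472 = €7,416. income exceeds €325,200 by €663,900, which is 133 full-or-partial €5,000 increments; reduction = 133 × €45 = €5,985, leaving €1,431. First-Time Homebuyer Credit: €989,100 is at or above €98,900, so the credit is €0. total €1,431 + €0 = €1,431
Difference: |€1,341 − €1,431| = €90.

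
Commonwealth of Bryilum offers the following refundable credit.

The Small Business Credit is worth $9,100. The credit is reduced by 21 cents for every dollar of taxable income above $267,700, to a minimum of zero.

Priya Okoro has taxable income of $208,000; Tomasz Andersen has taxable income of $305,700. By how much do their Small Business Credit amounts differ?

$7,980

Priya ($208,000): Small Business Credit: $208,000 is at or below the $267,700 threshold, so the full $9,100 applies.
Tomasz ($305,700): Small Business Credit: 21% of the $38,000 excess over $267,700 is $7,980; credit = $9,100 − $7,980 = $1,120.
Difference: |$9,100 − $1,120| = $7,980.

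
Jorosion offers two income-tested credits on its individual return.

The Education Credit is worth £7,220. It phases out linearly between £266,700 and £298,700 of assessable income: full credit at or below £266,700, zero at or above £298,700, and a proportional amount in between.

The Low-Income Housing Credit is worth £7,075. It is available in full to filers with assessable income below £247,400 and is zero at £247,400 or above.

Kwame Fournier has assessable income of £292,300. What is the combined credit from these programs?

£1,444

Education Credit: £292,300 is £25,600 into a £32,000 phase-out range, leaving 6,400/32,000 of the credit: £7,220 × 6,400/32,000 = £1,444.
Low-Income Housing Credit: £292,300 meets or exceeds the £247,400 cutoff, so the credit is £0.
Total: £1,444 + £0 = £1,444.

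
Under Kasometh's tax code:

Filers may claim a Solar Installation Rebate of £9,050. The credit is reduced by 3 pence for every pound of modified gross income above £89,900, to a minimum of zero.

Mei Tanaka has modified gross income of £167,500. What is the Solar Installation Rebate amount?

£6,722

Solar Installation Rebate: 3% of the £77,600 excess over £89,900 is £2,328; credit = £9,050 − £2,328 = £6,722.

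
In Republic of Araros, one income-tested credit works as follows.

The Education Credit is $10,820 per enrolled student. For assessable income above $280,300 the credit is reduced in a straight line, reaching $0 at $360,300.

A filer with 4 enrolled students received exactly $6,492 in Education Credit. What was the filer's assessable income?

$348,300

Full credit = 4 × $10,820 = $43,280.
$6,492 is 6,492/43,280 of the full $43,280, so 36,788/43,280 of the $80,000 range has been used: income = $280,300 + $80,000 × 36,788/43,280 = $348,300.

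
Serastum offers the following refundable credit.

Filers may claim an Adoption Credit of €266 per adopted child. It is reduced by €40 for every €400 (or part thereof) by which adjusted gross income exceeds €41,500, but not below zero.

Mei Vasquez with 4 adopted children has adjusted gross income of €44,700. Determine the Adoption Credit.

€744

Adoption Credit: base = 4 × €266 = €1,064. income exceeds €41,500 by €3,200, which is 8 full-or-partial €400 increments; reduction = 8 × €40 = €320, leaving €744.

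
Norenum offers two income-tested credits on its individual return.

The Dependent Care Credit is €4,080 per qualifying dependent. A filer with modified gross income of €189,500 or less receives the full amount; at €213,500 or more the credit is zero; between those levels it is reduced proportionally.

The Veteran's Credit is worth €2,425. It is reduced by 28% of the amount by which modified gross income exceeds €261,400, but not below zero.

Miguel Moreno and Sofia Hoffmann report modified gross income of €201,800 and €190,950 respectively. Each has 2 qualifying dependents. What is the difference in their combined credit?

Miguel (€201,800): Dependent Care Credit: base = 2 × €4,080 = €8,160. €201,800 is €12,300 into a €24,000 phase-out range, leaving 11,700/24,000 of the credit: €8,160 × 11,700/24,000 = €3,978. Veteran's Credit: €201,800 is at or below the €261,400 threshold, so the full €2,425 applies. total €3,978 + €2,425 = €6,403
Sofia (€190,950): Dependent Care Credit: base = 2 × €4,080 = €8,160. €190,950 is €1,450 into a €24,000 phase-out range, leaving 22,550/24,000 of the credit: €8,160 × 22,550/24,000 = €7,667. Veteran's Credit: €190,950 is at or below the €261,400 threshold, so the full €2,425 applies. total €7,667 + €2,425 = €10,092
Difference: |€6,403 − €10,092| = €3,689.

€3,689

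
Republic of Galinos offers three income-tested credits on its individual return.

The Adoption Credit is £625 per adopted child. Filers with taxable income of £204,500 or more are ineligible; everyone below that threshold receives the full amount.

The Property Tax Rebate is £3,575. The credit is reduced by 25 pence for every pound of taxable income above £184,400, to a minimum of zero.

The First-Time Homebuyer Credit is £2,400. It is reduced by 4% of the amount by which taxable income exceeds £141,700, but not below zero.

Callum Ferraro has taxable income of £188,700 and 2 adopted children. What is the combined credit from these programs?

£4,270

Adoption Credit: base = 2 × £625 = £1,250. £188,700 is below the £204,500 cutoff, so the full £1,250 applies.
Property Tax Rebate: 25% of the £4,300 excess over £184,400 is £1,075; credit = £3,575 − £1,075 = £2,500.
First-Time Homebuyer Credit: 4% of the £47,000 excess over £141,700 is £1,880; credit = £2,400 − £1,880 = £520.
Total: £1,250 + £2,500 + £520 = £4,270.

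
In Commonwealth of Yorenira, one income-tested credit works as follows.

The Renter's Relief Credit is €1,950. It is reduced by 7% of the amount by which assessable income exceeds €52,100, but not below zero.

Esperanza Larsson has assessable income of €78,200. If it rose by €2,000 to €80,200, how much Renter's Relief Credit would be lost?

At €78,200 — 7% of the €26,100 excess over €52,100 is €1,827; credit = €1,950 − €1,827 = €123.
At €80,200 — 7% of the €28,100 excess over €52,100 is €1,967 ≥ base, so the credit is €0.
Lost: €123 − €0 = €123.

€123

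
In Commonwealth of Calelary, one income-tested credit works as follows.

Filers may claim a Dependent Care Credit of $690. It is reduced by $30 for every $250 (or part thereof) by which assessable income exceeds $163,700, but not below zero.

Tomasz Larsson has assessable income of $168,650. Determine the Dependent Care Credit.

Dependent Care Credit: income exceeds $163,700 by $4,950, which is 20 full-or-partial $250 increments; reduction = 20 × $30 = $600, leaving $90.

$90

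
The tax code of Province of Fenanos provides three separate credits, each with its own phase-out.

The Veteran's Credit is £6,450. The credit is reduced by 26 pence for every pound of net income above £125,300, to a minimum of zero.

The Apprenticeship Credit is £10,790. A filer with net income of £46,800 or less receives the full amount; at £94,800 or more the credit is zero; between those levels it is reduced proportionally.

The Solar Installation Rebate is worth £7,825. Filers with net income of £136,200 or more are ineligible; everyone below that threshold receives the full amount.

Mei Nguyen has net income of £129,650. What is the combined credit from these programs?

£13,144

Veteran's Credit: 26% of the £4,350 excess over £125,300 is £1,131; credit = £6,450 − £1,131 = £5,319.
Apprenticeship Credit: £129,650 is at or above £94,800, so the credit is £0.
Solar Installation Rebate: £129,650 is below the £136,200 cutoff, so the full £7,825 applies.
Total: £5,319 + £0 + £7,825 = £13,144.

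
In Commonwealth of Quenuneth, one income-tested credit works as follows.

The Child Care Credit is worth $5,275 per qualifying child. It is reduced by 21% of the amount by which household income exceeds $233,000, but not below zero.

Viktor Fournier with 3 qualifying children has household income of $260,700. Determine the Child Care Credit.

$10,008

Child Care Credit: base = 3 × $5,275 = $15,825. 21% of the $27,700 excess over $233,000 is $5,817; credit = $15,825 − $5,817 = $10,008.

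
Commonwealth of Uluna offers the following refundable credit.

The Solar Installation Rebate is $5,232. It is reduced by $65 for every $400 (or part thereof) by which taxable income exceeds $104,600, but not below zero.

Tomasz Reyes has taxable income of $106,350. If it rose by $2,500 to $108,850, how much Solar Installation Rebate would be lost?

At $106,350 — income exceeds $104,600 by $1,750, which is 5 full-or-partial $400 increments; reduction = 5 × $65 = $325, leaving $4,907.
At $108,850 — income exceeds $104,600 by $4,250, which is 11 full-or-partial $400 increments; reduction = 11 × $65 = $715, leaving $4,517.
Lost: $4,907 − $4,517 = $390.

$390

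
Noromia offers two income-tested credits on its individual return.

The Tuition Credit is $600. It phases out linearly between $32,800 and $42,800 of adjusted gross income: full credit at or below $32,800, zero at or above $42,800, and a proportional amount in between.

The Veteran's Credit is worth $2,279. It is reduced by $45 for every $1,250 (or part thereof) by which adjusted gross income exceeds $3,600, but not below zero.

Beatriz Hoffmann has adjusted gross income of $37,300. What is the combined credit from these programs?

Tuition Credit: $37,300 is $4,500 into a $10,000 phase-out range, leaving 5,500/10,000 of the credit: $600 × 5,500/10,000 = $330.
Veteran's Credit: income exceeds $3,600 by $33,700, which is 27 full-or-partial $1,250 increments; reduction = 27 × $45 = $1,215, leaving $1,064.
Total: $330 + $1,064 = $1,394.

$1,394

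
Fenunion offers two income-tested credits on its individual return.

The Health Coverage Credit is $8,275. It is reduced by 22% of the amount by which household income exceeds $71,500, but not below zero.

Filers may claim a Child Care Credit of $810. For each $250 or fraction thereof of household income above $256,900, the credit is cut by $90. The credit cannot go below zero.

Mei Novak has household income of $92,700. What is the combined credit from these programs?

$4,421

Health Coverage Credit: 22% of the $21,200 excess over $71,500 is $4,664; credit = $8,275 − $4,664 = $3,611.
Child Care Credit: $92,700 is at or below the $256,900 threshold, so the full $810 applies.
Total: $3,611 + $810 = $4,421.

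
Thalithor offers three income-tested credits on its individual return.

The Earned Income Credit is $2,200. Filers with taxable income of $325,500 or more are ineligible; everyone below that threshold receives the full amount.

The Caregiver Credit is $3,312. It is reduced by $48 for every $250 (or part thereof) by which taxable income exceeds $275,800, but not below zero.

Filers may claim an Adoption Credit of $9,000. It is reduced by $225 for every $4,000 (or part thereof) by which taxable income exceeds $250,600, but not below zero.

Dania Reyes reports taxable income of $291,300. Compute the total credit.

$9,061

Earned Income Credit: $291,300 is below the $325,500 cutoff, so the full $2,200 applies.
Caregiver Credit: income exceeds $275,800 by $15,500, which is 62 full-or-partial $250 increments; reduction = 62 × $48 = $2,976, leaving $336.
Adoption Credit: income exceeds $250,600 by $40,700, which is 11 full-or-partial $4,000 increments; reduction = 11 × $225 = $2,475, leaving $6,525.
Total: $2,200 + $336 + $6,525 = $9,061.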